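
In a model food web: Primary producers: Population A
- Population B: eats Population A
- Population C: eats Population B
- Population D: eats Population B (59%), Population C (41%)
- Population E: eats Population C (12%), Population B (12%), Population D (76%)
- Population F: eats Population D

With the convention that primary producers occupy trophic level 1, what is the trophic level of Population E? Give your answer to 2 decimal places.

Population B: 1 + 1 = 2
Population C: 1 + 2 = 3
Population D: 1 + (0.59×2 + 0.41×3) = 3.41
Population E: 1 + (0.12×3 + 0.12×2 + 0.76×3.41) = 4.1916
Population F: 1 + 3.41 = 4.41

4.19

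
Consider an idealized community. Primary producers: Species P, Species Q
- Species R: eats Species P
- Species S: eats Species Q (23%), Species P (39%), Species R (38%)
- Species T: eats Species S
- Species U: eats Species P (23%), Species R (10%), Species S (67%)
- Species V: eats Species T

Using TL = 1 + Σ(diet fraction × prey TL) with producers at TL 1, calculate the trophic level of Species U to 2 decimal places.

3.02

Species R: 1 + 1 = 2
Species S: 1 + (0.23×1 + 0.39×1 + 0.38×2) = 2.38
Species T: 1 + 2.38 = 3.38
Species U: 1 + (0.23×1 + 0.1×2 + 0.67×2.38) = 3.0246
Species V: 1 + 3.38 = 4.38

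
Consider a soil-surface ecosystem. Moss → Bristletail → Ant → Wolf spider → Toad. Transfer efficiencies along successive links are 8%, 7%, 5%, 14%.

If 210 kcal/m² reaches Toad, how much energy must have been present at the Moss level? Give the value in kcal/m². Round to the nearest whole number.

5357143 kcal/m²

Cumulative transfer efficiency: 0.08 × 0.07 × 0.05 × 0.14 = 0.0000392
Moss energy = 210 / 0.0000392 = 5357143 kcal/m²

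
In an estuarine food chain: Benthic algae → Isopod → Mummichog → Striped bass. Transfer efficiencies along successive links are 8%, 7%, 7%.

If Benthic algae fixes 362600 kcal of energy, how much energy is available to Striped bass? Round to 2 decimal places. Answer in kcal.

142.14 kcal

Isopod: 362600 × 0.08 = 29008 kcal
Mummichog: 29008 × 0.07 = 2030.56 kcal
Striped bass: 2030.56 × 0.07 = 142.1392 kcal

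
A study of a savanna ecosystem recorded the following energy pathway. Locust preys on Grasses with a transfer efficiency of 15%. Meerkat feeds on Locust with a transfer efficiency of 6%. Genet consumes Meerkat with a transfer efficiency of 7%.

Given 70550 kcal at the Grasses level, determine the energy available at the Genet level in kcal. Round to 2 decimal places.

44.45 kcal

Locust: 70550 × 0.15 = 10582.5 kcal
Meerkat: 10582.5 × 0.06 = 634.95 kcal
Genet: 634.95 × 0.07 = 44.4465 kcal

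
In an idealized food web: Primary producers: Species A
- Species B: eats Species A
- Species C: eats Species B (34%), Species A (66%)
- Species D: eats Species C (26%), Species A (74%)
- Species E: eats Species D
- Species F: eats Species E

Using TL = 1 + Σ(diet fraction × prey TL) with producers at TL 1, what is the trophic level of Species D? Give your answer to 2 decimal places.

Species B: 1 + 1 = 2
Species C: 1 + (0.34×2 + 0.66×1) = 2.34
Species D: 1 + (0.26×2.34 + 0.74×1) = 2.3484
Species E: 1 + 2.3484 = 3.3484
Species F: 1 + 3.3484 = 4.3484

2.35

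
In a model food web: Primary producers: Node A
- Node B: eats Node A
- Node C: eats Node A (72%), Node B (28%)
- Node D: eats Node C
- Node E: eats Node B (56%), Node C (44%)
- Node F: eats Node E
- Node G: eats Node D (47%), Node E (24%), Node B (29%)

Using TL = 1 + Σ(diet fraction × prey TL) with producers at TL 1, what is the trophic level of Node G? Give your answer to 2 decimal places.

Node B: 1 + 1 = 2
Node C: 1 + (0.72×1 + 0.28×2) = 2.28
Node D: 1 + 2.28 = 3.28
Node E: 1 + (0.56×2 + 0.44×2.28) = 3.1232
Node F: 1 + 3.1232 = 4.1232
Node G: 1 + (0.47×3.28 + 0.24×3.1232 + 0.29×2) = 3.871168

3.87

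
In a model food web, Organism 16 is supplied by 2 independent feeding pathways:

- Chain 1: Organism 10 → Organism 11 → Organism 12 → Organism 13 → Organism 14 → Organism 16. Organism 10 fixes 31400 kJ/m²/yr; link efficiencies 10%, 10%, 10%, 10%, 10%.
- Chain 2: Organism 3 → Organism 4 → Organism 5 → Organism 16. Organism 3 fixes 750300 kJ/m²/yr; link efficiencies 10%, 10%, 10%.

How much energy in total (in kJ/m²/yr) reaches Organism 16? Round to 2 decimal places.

750.61 kJ/m²/yr

Chain 1: 31400 × 0.1 × 0.1 × 0.1 × 0.1 × 0.1 = 0.314 kJ/m²/yr
Chain 2: 750300 × 0.1 × 0.1 × 0.1 = 750.3 kJ/m²/yr
Total at Organism 16: 0.314 + 750.3 = 750.614 kJ/m²/yr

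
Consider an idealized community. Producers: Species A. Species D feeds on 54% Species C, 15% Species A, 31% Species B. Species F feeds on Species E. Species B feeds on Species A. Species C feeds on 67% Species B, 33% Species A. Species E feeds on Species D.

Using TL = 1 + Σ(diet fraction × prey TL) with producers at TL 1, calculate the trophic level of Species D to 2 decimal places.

Species B: 1 + 1 = 2
Species C: 1 + (0.67×2 + 0.33×1) = 2.67
Species D: 1 + (0.54×2.67 + 0.15×1 + 0.31×2) = 3.2118
Species E: 1 + 3.2118 = 4.2118
Species F: 1 + 4.2118 = 5.2118

3.21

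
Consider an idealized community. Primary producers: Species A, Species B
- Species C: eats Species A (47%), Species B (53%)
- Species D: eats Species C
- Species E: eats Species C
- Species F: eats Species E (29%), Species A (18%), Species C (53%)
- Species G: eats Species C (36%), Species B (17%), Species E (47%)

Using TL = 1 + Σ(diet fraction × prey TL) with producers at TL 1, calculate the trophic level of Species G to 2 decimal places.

3.30

Species C: 1 + (0.47×1 + 0.53×1) = 2
Species D: 1 + 2 = 3
Species E: 1 + 2 = 3
Species F: 1 + (0.29×3 + 0.18×1 + 0.53×2) = 3.11
Species G: 1 + (0.36×2 + 0.17×1 + 0.47×3) = 3.3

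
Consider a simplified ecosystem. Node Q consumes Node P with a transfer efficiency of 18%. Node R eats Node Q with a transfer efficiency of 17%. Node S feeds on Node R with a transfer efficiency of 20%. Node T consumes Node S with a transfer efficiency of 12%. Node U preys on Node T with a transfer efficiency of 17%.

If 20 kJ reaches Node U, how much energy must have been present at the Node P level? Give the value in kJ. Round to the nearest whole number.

160195 kJ

Cumulative transfer efficiency: 0.18 × 0.17 × 0.2 × 0.12 × 0.17 = 0.000124848
Node P energy = 20 / 0.000124848 = 160195 kJ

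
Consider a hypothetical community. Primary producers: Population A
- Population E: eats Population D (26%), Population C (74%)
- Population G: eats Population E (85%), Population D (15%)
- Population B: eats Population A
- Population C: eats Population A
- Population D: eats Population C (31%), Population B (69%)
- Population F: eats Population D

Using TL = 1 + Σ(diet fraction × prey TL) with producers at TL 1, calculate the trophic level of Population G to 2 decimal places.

Population B: 1 + 1 = 2
Population C: 1 + 1 = 2
Population D: 1 + (0.31×2 + 0.69×2) = 3
Population E: 1 + (0.26×3 + 0.74×2) = 3.26
Population F: 1 + 3 = 4
Population G: 1 + (0.85×3.26 + 0.15×3) = 4.221

4.22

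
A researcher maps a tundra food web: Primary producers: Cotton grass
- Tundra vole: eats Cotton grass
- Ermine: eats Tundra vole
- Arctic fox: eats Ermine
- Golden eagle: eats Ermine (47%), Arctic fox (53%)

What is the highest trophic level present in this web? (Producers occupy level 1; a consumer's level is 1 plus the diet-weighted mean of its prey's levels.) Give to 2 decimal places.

Tundra vole: 1 + 1 = 2
Ermine: 1 + 2 = 3
Arctic fox: 1 + 3 = 4
Golden eagle: 1 + (0.47×3 + 0.53×4) = 4.53

4.53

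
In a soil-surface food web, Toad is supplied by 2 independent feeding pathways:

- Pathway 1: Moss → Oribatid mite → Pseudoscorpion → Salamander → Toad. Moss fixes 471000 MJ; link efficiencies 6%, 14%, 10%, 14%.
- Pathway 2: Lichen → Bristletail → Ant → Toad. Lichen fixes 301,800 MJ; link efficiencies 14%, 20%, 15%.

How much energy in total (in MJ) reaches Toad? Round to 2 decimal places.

Pathway 1: 471000 × 0.06 × 0.14 × 0.1 × 0.14 = 55.3896 MJ
Pathway 2: 301800 × 0.14 × 0.2 × 0.15 = 1267.56 MJ
Total at Toad: 55.3896 + 1267.56 = 1322.9496 MJ

1322.95 MJ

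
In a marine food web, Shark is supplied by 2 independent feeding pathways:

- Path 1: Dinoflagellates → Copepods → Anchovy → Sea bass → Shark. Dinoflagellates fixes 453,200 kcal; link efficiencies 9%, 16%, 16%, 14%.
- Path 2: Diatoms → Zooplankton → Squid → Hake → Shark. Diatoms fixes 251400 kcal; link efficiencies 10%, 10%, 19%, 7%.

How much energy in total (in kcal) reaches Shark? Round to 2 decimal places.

179.62 kcal

Path 1: 453200 × 0.09 × 0.16 × 0.16 × 0.14 = 146.184192 kcal
Path 2: 251400 × 0.1 × 0.1 × 0.19 × 0.07 = 33.4362 kcal
Total at Shark: 146.184192 + 33.4362 = 179.620392 kcal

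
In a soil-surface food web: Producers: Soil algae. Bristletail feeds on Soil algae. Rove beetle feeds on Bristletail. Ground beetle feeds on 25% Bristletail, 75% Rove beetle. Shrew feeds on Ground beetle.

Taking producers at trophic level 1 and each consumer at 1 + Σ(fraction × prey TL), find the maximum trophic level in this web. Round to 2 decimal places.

4.75

Bristletail: 1 + 1 = 2
Rove beetle: 1 + 2 = 3
Ground beetle: 1 + (0.25×2 + 0.75×3) = 3.75
Shrew: 1 + 3.75 = 4.75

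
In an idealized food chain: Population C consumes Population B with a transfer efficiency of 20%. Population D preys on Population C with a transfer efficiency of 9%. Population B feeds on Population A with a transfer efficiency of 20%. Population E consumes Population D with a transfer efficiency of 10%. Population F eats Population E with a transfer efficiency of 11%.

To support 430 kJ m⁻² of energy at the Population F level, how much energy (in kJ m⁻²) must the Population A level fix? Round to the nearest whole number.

Cumulative transfer efficiency: 0.2 × 0.2 × 0.09 × 0.1 × 0.11 = 0.0000396
Population A energy = 430 / 0.0000396 = 10858586 kJ m⁻²

10858586 kJ m⁻²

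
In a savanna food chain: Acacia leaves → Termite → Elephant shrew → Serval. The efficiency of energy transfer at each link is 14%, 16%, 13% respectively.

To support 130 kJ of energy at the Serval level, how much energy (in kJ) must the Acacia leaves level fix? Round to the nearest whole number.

Cumulative transfer efficiency: 0.14 × 0.16 × 0.13 = 0.002912
Acacia leaves energy = 130 / 0.002912 = 44643 kJ

44643 kJ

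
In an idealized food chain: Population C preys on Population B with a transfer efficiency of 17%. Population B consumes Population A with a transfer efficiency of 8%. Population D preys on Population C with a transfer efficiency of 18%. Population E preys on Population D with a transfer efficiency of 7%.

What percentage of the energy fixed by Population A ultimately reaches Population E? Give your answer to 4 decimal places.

0.0171%

Product of link efficiencies: 0.08 × 0.17 × 0.18 × 0.07 = 0.00017136
As a percentage: 0.00017136 × 100 = 0.0171%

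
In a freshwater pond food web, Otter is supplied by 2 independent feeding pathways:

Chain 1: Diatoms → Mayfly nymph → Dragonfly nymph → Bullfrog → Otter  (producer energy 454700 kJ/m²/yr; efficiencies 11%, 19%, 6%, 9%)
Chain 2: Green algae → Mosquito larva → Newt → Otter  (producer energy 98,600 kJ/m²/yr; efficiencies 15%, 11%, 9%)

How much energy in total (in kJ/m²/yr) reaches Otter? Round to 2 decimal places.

197.74 kJ/m²/yr

Chain 1: 454700 × 0.11 × 0.19 × 0.06 × 0.09 = 51.317442 kJ/m²/yr
Chain 2: 98600 × 0.15 × 0.11 × 0.09 = 146.421 kJ/m²/yr
Total at Otter: 51.317442 + 146.421 = 197.738442 kJ/m²/yr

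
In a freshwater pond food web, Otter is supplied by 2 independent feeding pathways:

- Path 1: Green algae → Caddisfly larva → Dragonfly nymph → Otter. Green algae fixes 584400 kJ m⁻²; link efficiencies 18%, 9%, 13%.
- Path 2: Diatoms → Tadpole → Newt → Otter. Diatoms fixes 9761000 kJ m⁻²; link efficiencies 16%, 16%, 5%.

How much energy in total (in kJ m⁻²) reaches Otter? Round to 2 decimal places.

13724.83 kJ m⁻²

Path 1: 584400 × 0.18 × 0.09 × 0.13 = 1230.7464 kJ m⁻²
Path 2: 9761000 × 0.16 × 0.16 × 0.05 = 12494.08 kJ m⁻²
Total at Otter: 1230.7464 + 12494.08 = 13724.8264 kJ m⁻²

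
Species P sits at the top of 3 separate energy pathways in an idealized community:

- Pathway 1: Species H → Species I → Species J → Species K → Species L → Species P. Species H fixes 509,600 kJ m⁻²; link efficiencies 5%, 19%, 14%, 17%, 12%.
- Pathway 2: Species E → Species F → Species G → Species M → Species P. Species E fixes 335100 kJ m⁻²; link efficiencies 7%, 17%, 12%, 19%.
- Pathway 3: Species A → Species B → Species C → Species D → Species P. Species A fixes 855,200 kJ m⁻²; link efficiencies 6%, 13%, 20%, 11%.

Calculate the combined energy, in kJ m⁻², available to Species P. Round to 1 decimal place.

Pathway 1: 509600 × 0.05 × 0.19 × 0.14 × 0.17 × 0.12 = 13.8264672 kJ m⁻²
Pathway 2: 335100 × 0.07 × 0.17 × 0.12 × 0.19 = 90.919332 kJ m⁻²
Pathway 3: 855200 × 0.06 × 0.13 × 0.2 × 0.11 = 146.75232 kJ m⁻²
Total at Species P: 13.8264672 + 90.919332 + 146.75232 = 251.4981192 kJ m⁻²

251.5 kJ m⁻²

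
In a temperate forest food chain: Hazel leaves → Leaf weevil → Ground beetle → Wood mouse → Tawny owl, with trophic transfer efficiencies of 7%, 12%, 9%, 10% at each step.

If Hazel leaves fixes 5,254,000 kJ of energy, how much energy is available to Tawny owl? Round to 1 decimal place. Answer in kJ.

Leaf weevil: 5254000 × 0.07 = 367780 kJ
Ground beetle: 367780 × 0.12 = 44133.6 kJ
Wood mouse: 44133.6 × 0.09 = 3972.024 kJ
Tawny owl: 3972.024 × 0.1 = 397.2024 kJ

397.2 kJ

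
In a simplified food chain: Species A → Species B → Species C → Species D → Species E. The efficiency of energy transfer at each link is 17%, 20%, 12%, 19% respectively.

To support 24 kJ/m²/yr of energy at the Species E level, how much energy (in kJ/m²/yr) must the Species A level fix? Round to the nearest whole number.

Cumulative transfer efficiency: 0.17 × 0.2 × 0.12 × 0.19 = 0.0007752
Species A energy = 24 / 0.0007752 = 30960 kJ/m²/yr

30960 kJ/m²/yr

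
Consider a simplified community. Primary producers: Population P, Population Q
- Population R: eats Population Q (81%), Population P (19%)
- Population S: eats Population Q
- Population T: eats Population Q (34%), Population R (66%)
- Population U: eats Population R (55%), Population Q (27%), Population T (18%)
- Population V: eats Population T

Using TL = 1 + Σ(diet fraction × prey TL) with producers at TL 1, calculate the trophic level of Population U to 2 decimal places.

2.85

Population R: 1 + (0.81×1 + 0.19×1) = 2
Population S: 1 + 1 = 2
Population T: 1 + (0.34×1 + 0.66×2) = 2.66
Population U: 1 + (0.55×2 + 0.27×1 + 0.18×2.66) = 2.8488
Population V: 1 + 2.66 = 3.66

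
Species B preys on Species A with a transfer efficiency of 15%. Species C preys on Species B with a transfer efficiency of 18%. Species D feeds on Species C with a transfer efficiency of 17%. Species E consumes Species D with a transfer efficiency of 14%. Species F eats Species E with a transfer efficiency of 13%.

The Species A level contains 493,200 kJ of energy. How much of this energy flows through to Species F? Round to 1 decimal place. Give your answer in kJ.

Species B: 493200 × 0.15 = 73980 kJ
Species C: 73980 × 0.18 = 13316.4 kJ
Species D: 13316.4 × 0.17 = 2263.788 kJ
Species E: 2263.788 × 0.14 = 316.93032 kJ
Species F: 316.93032 × 0.13 = 41.2009416 kJ

41.2 kJ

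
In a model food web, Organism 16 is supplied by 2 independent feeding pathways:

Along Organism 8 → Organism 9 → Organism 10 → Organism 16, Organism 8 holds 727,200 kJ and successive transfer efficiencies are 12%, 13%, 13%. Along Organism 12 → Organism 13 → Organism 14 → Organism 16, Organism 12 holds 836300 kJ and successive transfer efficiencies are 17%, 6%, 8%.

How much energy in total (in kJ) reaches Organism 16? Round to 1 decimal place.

Via Organism 8: 727200 × 0.12 × 0.13 × 0.13 = 1474.7616 kJ
Via Organism 12: 836300 × 0.17 × 0.06 × 0.08 = 682.4208 kJ
Total at Organism 16: 1474.7616 + 682.4208 = 2157.1824 kJ

2157.2 kJ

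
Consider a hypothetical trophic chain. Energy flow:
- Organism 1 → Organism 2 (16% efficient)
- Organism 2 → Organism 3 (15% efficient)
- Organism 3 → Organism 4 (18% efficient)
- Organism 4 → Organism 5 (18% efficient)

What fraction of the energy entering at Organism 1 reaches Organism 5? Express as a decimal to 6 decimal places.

Product of link efficiencies: 0.16 × 0.15 × 0.18 × 0.18 = 0.0007776

0.000778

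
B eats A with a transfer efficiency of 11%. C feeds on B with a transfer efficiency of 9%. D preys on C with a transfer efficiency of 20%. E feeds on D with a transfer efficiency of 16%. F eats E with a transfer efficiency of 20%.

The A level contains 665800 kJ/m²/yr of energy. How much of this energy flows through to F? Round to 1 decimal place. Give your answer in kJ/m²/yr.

42.2 kJ/m²/yr

B: 665800 × 0.11 = 73238 kJ/m²/yr
C: 73238 × 0.09 = 6591.42 kJ/m²/yr
D: 6591.42 × 0.2 = 1318.284 kJ/m²/yr
E: 1318.284 × 0.16 = 210.92544 kJ/m²/yr
F: 210.92544 × 0.2 = 42.185088 kJ/m²/yr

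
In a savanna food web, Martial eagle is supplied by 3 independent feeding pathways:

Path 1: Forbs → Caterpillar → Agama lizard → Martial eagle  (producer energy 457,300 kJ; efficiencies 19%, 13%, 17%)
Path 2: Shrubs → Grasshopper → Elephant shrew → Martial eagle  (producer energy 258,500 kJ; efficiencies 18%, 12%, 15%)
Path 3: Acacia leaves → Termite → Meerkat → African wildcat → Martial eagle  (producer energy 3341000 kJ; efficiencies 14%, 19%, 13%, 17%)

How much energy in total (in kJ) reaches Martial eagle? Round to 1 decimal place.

4721.8 kJ

Path 1: 457300 × 0.19 × 0.13 × 0.17 = 1920.2027 kJ
Path 2: 258500 × 0.18 × 0.12 × 0.15 = 837.54 kJ
Path 3: 3341000 × 0.14 × 0.19 × 0.13 × 0.17 = 1964.04026 kJ
Total at Martial eagle: 1920.2027 + 837.54 + 1964.04026 = 4721.78296 kJ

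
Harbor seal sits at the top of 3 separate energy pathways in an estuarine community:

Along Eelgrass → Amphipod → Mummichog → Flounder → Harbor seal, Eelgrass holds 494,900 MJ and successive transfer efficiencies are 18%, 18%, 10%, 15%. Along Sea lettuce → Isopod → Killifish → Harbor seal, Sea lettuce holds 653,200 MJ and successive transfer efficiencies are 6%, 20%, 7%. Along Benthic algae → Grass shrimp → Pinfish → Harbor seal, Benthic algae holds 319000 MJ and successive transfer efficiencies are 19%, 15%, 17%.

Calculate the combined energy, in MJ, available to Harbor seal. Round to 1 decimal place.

2334.8 MJ

Via Eelgrass: 494900 × 0.18 × 0.18 × 0.1 × 0.15 = 240.5214 MJ
Via Sea lettuce: 653200 × 0.06 × 0.2 × 0.07 = 548.688 MJ
Via Benthic algae: 319000 × 0.19 × 0.15 × 0.17 = 1545.555 MJ
Total at Harbor seal: 240.5214 + 548.688 + 1545.555 = 2334.7644 MJ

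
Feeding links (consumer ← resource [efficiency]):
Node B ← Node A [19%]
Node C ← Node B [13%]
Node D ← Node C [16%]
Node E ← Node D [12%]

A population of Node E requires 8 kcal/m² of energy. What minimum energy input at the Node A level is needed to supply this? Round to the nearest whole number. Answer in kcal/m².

Cumulative transfer efficiency: 0.19 × 0.13 × 0.16 × 0.12 = 0.00047424
Node A energy = 8 / 0.00047424 = 16869 kcal/m²

16869 kcal/m²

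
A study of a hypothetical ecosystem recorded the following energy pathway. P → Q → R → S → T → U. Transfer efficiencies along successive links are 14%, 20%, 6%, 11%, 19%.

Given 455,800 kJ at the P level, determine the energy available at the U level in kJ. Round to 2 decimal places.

Q: 455800 × 0.14 = 63812 kJ
R: 63812 × 0.2 = 12762.4 kJ
S: 12762.4 × 0.06 = 765.744 kJ
T: 765.744 × 0.11 = 84.23184 kJ
U: 84.23184 × 0.19 = 16.0040496 kJ

16.00 kJ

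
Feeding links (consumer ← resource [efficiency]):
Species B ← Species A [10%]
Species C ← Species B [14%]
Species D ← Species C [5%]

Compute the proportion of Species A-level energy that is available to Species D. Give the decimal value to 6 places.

Product of link efficiencies: 0.1 × 0.14 × 0.05 = 0.0007

0.000700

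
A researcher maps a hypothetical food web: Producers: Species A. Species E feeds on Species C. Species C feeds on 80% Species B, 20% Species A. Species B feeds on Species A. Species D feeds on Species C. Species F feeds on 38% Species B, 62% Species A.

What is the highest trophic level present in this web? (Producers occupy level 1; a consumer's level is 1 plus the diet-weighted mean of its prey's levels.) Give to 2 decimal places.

Species B: 1 + 1 = 2
Species C: 1 + (0.8×2 + 0.2×1) = 2.8
Species D: 1 + 2.8 = 3.8
Species E: 1 + 2.8 = 3.8
Species F: 1 + (0.38×2 + 0.62×1) = 2.38

3.80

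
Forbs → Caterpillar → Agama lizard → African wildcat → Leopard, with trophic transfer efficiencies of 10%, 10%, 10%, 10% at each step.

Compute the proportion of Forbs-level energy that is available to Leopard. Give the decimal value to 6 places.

Product of link efficiencies: 0.1 × 0.1 × 0.1 × 0.1 = 0.0001

0.000100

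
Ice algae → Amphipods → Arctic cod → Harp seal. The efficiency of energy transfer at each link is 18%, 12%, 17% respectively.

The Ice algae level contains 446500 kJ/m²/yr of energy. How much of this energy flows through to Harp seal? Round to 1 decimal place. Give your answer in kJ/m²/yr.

1639.5 kJ/m²/yr

Amphipods: 446500 × 0.18 = 80370 kJ/m²/yr
Arctic cod: 80370 × 0.12 = 9644.4 kJ/m²/yr
Harp seal: 9644.4 × 0.17 = 1639.548 kJ/m²/yr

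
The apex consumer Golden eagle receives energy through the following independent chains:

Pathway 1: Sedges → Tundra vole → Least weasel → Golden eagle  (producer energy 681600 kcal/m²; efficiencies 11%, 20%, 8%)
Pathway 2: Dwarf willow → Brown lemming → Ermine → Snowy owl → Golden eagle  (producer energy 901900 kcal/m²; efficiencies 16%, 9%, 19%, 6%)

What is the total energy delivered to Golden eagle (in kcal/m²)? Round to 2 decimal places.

1347.67 kcal/m²

Pathway 1: 681600 × 0.11 × 0.2 × 0.08 = 1199.616 kcal/m²
Pathway 2: 901900 × 0.16 × 0.09 × 0.19 × 0.06 = 148.055904 kcal/m²
Total at Golden eagle: 1199.616 + 148.055904 = 1347.671904 kcal/m²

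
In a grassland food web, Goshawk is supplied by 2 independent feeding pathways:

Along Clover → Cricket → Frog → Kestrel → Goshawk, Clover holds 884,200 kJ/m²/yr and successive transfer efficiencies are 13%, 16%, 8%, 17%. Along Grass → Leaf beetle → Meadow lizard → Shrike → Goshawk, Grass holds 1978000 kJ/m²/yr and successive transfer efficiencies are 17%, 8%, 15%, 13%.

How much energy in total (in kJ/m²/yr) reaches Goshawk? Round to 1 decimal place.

Via Clover: 884200 × 0.13 × 0.16 × 0.08 × 0.17 = 250.122496 kJ/m²/yr
Via Grass: 1978000 × 0.17 × 0.08 × 0.15 × 0.13 = 524.5656 kJ/m²/yr
Total at Goshawk: 250.122496 + 524.5656 = 774.688096 kJ/m²/yr

774.7 kJ/m²/yr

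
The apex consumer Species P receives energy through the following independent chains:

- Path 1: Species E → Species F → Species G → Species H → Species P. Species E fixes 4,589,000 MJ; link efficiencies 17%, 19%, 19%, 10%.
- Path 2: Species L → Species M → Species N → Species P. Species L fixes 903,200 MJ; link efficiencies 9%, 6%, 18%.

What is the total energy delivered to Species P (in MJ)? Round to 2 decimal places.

Path 1: 4589000 × 0.17 × 0.19 × 0.19 × 0.1 = 2816.2693 MJ
Path 2: 903200 × 0.09 × 0.06 × 0.18 = 877.9104 MJ
Total at Species P: 2816.2693 + 877.9104 = 3694.1797 MJ

3694.18 MJ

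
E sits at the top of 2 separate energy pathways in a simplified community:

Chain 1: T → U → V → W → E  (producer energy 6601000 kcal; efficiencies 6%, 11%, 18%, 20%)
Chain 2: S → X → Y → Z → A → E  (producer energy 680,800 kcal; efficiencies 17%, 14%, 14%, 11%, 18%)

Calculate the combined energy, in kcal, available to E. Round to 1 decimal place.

1613.3 kcal

Chain 1: 6601000 × 0.06 × 0.11 × 0.18 × 0.2 = 1568.3976 kcal
Chain 2: 680800 × 0.17 × 0.14 × 0.14 × 0.11 × 0.18 = 44.91482688 kcal
Total at E: 1568.3976 + 44.91482688 = 1613.31242688 kcal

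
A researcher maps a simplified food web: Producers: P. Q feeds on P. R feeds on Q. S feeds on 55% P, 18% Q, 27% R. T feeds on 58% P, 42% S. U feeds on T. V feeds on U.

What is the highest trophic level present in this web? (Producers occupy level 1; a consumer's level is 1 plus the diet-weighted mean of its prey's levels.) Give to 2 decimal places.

4.72

Q: 1 + 1 = 2
R: 1 + 2 = 3
S: 1 + (0.55×1 + 0.18×2 + 0.27×3) = 2.72
T: 1 + (0.58×1 + 0.42×2.72) = 2.7224
U: 1 + 2.7224 = 3.7224
V: 1 + 3.7224 = 4.7224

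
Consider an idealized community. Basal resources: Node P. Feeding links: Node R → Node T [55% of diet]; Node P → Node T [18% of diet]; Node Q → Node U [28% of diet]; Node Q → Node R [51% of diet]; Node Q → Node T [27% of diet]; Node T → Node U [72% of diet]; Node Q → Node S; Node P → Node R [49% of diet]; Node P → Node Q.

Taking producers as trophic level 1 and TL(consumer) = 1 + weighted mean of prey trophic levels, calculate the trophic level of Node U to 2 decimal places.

3.79

Node Q: 1 + 1 = 2
Node R: 1 + (0.51×2 + 0.49×1) = 2.51
Node S: 1 + 2 = 3
Node T: 1 + (0.55×2.51 + 0.18×1 + 0.27×2) = 3.1005
Node U: 1 + (0.72×3.1005 + 0.28×2) = 3.79236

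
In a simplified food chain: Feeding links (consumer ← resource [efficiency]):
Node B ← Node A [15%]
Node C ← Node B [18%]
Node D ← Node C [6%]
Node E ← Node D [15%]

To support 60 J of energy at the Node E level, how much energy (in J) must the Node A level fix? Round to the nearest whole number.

246914 J

Cumulative transfer efficiency: 0.15 × 0.18 × 0.06 × 0.15 = 0.000243
Node A energy = 60 / 0.000243 = 246914 J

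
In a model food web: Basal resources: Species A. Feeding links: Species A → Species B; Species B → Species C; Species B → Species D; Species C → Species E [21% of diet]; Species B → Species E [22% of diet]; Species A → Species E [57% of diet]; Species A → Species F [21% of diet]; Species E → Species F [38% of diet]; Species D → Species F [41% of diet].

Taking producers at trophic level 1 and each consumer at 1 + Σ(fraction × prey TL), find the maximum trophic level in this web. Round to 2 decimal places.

3.44

Species B: 1 + 1 = 2
Species C: 1 + 2 = 3
Species D: 1 + 2 = 3
Species E: 1 + (0.21×3 + 0.22×2 + 0.57×1) = 2.64
Species F: 1 + (0.21×1 + 0.38×2.64 + 0.41×3) = 3.4432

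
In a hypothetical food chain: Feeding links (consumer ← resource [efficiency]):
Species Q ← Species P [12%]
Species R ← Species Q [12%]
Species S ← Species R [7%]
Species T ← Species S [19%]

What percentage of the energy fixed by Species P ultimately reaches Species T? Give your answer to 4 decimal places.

Product of link efficiencies: 0.12 × 0.12 × 0.07 × 0.19 = 0.00019152
As a percentage: 0.00019152 × 100 = 0.0192%

0.0192%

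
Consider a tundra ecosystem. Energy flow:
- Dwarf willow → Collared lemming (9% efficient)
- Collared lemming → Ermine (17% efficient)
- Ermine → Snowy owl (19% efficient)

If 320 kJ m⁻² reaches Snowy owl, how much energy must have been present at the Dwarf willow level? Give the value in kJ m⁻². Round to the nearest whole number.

Cumulative transfer efficiency: 0.09 × 0.17 × 0.19 = 0.002907
Dwarf willow energy = 320 / 0.002907 = 110079 kJ m⁻²

110079 kJ m⁻²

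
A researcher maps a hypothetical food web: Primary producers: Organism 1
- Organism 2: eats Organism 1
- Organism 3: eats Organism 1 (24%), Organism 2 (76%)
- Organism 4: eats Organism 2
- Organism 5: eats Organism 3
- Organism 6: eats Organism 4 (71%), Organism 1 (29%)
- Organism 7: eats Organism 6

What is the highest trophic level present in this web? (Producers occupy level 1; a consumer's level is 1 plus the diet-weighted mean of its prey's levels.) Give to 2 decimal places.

Organism 2: 1 + 1 = 2
Organism 3: 1 + (0.24×1 + 0.76×2) = 2.76
Organism 4: 1 + 2 = 3
Organism 5: 1 + 2.76 = 3.76
Organism 6: 1 + (0.71×3 + 0.29×1) = 3.42
Organism 7: 1 + 3.42 = 4.42

4.42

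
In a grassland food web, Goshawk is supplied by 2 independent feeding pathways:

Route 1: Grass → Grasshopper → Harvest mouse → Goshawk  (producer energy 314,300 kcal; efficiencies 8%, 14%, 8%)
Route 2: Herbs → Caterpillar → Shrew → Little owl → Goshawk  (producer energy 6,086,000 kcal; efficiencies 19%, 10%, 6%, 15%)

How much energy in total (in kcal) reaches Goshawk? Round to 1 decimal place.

1322.3 kcal

Route 1: 314300 × 0.08 × 0.14 × 0.08 = 281.6128 kcal
Route 2: 6086000 × 0.19 × 0.1 × 0.06 × 0.15 = 1040.706 kcal
Total at Goshawk: 281.6128 + 1040.706 = 1322.3188 kcal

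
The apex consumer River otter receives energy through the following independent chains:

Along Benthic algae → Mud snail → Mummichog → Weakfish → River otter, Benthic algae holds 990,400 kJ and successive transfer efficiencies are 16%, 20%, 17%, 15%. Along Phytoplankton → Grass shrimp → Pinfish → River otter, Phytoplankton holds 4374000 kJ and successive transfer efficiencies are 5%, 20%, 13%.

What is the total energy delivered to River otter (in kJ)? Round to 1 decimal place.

6494.4 kJ

Via Benthic algae: 990400 × 0.16 × 0.2 × 0.17 × 0.15 = 808.1664 kJ
Via Phytoplankton: 4374000 × 0.05 × 0.2 × 0.13 = 5686.2 kJ
Total at River otter: 808.1664 + 5686.2 = 6494.3664 kJ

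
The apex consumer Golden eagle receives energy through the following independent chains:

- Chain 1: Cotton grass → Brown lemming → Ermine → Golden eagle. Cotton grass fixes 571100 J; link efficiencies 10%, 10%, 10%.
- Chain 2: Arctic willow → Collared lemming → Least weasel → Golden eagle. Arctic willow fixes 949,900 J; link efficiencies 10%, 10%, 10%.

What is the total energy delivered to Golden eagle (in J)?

Chain 1: 571100 × 0.1 × 0.1 × 0.1 = 571.1 J
Chain 2: 949900 × 0.1 × 0.1 × 0.1 = 949.9 J
Total at Golden eagle: 571.1 + 949.9 = 1521 J

1521 J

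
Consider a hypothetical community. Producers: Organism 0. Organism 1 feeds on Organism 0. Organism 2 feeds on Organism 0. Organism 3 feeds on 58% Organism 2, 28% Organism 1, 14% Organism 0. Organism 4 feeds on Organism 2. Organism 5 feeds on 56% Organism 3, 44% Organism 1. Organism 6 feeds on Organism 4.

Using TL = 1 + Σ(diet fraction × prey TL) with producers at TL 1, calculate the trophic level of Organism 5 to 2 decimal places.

3.48

Organism 1: 1 + 1 = 2
Organism 2: 1 + 1 = 2
Organism 3: 1 + (0.58×2 + 0.28×2 + 0.14×1) = 2.86
Organism 4: 1 + 2 = 3
Organism 5: 1 + (0.56×2.86 + 0.44×2) = 3.4816
Organism 6: 1 + 3 = 4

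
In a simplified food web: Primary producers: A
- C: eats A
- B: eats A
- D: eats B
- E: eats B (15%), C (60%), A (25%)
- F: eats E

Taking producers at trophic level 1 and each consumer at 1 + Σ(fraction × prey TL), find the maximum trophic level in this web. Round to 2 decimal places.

3.75

B: 1 + 1 = 2
C: 1 + 1 = 2
D: 1 + 2 = 3
E: 1 + (0.15×2 + 0.6×2 + 0.25×1) = 2.75
F: 1 + 2.75 = 3.75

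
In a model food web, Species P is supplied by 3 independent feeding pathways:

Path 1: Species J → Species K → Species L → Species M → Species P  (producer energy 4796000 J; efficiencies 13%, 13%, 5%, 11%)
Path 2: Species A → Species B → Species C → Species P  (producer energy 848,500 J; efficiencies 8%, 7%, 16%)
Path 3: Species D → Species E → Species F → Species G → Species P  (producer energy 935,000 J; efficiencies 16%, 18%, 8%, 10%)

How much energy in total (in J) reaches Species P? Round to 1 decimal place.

1421.5 J

Path 1: 4796000 × 0.13 × 0.13 × 0.05 × 0.11 = 445.7882 J
Path 2: 848500 × 0.08 × 0.07 × 0.16 = 760.256 J
Path 3: 935000 × 0.16 × 0.18 × 0.08 × 0.1 = 215.424 J
Total at Species P: 445.7882 + 760.256 + 215.424 = 1421.4682 J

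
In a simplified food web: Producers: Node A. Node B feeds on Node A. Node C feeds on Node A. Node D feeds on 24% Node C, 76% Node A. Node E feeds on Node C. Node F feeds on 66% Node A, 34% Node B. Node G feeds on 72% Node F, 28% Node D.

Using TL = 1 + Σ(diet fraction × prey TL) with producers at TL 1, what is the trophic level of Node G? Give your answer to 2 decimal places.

3.31

Node B: 1 + 1 = 2
Node C: 1 + 1 = 2
Node D: 1 + (0.24×2 + 0.76×1) = 2.24
Node E: 1 + 2 = 3
Node F: 1 + (0.66×1 + 0.34×2) = 2.34
Node G: 1 + (0.72×2.34 + 0.28×2.24) = 3.312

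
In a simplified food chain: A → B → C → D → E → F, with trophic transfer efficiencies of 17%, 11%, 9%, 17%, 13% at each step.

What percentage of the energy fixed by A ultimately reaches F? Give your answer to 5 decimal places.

Product of link efficiencies: 0.17 × 0.11 × 0.09 × 0.17 × 0.13 = 0.0000371943
As a percentage: 0.0000371943 × 100 = 0.00372%

0.00372%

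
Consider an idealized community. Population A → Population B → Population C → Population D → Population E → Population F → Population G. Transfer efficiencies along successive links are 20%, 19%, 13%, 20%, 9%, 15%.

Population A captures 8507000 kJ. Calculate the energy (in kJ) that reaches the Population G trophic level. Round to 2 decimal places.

113.47 kJ

Population B: 8507000 × 0.2 = 1701400 kJ
Population C: 1701400 × 0.19 = 323266 kJ
Population D: 323266 × 0.13 = 42024.58 kJ
Population E: 42024.58 × 0.2 = 8404.916 kJ
Population F: 8404.916 × 0.09 = 756.44244 kJ
Population G: 756.44244 × 0.15 = 113.466366 kJ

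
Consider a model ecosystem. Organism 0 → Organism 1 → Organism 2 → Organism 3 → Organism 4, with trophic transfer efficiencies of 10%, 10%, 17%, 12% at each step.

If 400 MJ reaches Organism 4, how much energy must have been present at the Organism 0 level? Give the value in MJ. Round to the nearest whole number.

1960784 MJ

Cumulative transfer efficiency: 0.1 × 0.1 × 0.17 × 0.12 = 0.000204
Organism 0 energy = 400 / 0.000204 = 1960784 MJ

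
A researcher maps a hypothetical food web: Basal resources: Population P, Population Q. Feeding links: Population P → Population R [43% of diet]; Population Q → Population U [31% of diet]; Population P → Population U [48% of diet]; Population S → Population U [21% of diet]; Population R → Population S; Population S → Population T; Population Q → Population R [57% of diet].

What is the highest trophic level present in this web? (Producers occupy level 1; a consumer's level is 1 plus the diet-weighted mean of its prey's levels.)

4

Population R: 1 + (0.43×1 + 0.57×1) = 2
Population S: 1 + 2 = 3
Population T: 1 + 3 = 4
Population U: 1 + (0.31×1 + 0.21×3 + 0.48×1) = 2.42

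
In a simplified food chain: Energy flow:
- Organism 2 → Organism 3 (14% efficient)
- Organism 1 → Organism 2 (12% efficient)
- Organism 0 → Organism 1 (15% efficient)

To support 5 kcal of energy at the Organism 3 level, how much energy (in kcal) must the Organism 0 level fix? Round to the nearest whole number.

1984 kcal

Cumulative transfer efficiency: 0.15 × 0.12 × 0.14 = 0.00252
Organism 0 energy = 5 / 0.00252 = 1984 kcal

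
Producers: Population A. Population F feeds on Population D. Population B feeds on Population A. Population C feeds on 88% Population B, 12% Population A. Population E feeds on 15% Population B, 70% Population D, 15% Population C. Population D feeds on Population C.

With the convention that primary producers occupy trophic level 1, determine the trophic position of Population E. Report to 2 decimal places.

4.45

Population B: 1 + 1 = 2
Population C: 1 + (0.88×2 + 0.12×1) = 2.88
Population D: 1 + 2.88 = 3.88
Population E: 1 + (0.15×2 + 0.7×3.88 + 0.15×2.88) = 4.448
Population F: 1 + 3.88 = 4.88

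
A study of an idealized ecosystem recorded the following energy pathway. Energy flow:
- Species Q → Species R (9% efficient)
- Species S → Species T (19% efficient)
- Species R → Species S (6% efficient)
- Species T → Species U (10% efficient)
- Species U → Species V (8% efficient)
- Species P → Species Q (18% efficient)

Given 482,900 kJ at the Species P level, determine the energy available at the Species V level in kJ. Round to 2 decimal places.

0.71 kJ

Species Q: 482900 × 0.18 = 86922 kJ
Species R: 86922 × 0.09 = 7822.98 kJ
Species S: 7822.98 × 0.06 = 469.3788 kJ
Species T: 469.3788 × 0.19 = 89.181972 kJ
Species U: 89.181972 × 0.1 = 8.9181972 kJ
Species V: 8.9181972 × 0.08 = 0.713455776 kJ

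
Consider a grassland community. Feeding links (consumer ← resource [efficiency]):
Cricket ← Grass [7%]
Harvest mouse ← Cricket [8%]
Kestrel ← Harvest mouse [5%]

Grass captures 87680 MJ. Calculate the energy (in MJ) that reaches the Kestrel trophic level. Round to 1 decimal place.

24.6 MJ

Cricket: 87680 × 0.07 = 6137.6 MJ
Harvest mouse: 6137.6 × 0.08 = 491.008 MJ
Kestrel: 491.008 × 0.05 = 24.5504 MJ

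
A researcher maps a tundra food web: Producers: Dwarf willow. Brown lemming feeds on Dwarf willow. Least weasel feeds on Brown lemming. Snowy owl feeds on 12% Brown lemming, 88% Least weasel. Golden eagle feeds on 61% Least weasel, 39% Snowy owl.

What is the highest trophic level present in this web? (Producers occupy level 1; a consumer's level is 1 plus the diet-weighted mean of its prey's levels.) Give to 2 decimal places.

Brown lemming: 1 + 1 = 2
Least weasel: 1 + 2 = 3
Snowy owl: 1 + (0.12×2 + 0.88×3) = 3.88
Golden eagle: 1 + (0.61×3 + 0.39×3.88) = 4.3432

4.34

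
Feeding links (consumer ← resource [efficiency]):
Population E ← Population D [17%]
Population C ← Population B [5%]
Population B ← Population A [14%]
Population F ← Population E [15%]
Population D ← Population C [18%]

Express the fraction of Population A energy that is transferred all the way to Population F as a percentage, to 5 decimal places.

Product of link efficiencies: 0.14 × 0.05 × 0.18 × 0.17 × 0.15 = 0.00003213
As a percentage: 0.00003213 × 100 = 0.00321%

0.00321%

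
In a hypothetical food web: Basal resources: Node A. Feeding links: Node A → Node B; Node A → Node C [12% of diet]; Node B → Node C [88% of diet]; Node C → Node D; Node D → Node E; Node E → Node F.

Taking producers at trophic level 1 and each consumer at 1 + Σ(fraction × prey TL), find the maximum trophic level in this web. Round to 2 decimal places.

Node B: 1 + 1 = 2
Node C: 1 + (0.12×1 + 0.88×2) = 2.88
Node D: 1 + 2.88 = 3.88
Node E: 1 + 3.88 = 4.88
Node F: 1 + 4.88 = 5.88

5.88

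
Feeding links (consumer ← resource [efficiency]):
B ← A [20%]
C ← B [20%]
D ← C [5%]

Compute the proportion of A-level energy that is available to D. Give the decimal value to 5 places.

0.00200

Product of link efficiencies: 0.2 × 0.2 × 0.05 = 0.002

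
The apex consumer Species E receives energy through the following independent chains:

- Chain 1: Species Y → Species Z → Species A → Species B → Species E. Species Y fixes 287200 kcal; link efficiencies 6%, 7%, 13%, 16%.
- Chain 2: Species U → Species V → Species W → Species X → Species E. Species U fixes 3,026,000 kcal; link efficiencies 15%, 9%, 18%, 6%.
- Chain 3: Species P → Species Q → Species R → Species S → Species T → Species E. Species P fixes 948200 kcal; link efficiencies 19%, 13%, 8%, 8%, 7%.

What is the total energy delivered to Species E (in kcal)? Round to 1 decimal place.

476.8 kcal

Chain 1: 287200 × 0.06 × 0.07 × 0.13 × 0.16 = 25.089792 kcal
Chain 2: 3026000 × 0.15 × 0.09 × 0.18 × 0.06 = 441.1908 kcal
Chain 3: 948200 × 0.19 × 0.13 × 0.08 × 0.08 × 0.07 = 10.49240192 kcal
Total at Species E: 25.089792 + 441.1908 + 10.49240192 = 476.77299392 kcal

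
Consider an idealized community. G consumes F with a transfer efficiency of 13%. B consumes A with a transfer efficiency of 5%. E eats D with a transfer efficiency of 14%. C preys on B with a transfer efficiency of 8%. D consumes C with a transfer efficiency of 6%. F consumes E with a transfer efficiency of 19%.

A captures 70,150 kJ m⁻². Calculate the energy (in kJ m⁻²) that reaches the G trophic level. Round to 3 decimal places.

B: 70150 × 0.05 = 3507.5 kJ m⁻²
C: 3507.5 × 0.08 = 280.6 kJ m⁻²
D: 280.6 × 0.06 = 16.836 kJ m⁻²
E: 16.836 × 0.14 = 2.35704 kJ m⁻²
F: 2.35704 × 0.19 = 0.4478376 kJ m⁻²
G: 0.4478376 × 0.13 = 0.058218888 kJ m⁻²

0.058 kJ m⁻²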